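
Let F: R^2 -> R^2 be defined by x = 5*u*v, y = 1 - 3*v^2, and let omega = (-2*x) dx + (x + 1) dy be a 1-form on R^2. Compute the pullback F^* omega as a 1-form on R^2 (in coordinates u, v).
F^* omega = (-50*u*v^2) du + (2*v*(-25*u^2 - 15*u*v - 3)) dv

Using F^*(f dg) = (f ∘ F) d(g ∘ F), substitute each coordinate x_i by F_i(u, v) in f_i, and replace dx_i by d F_i = (∂F_i/∂u) du + (∂F_i/∂v) dv.
  For the x component: f_1(F) = -10*u*v; d F_1 = (5*v) du + (5*u) dv
  For the y component: f_2(F) = 5*u*v + 1; d F_2 = (0) du + (-6*v) dv
Combining and collecting du, dv coefficients:
  coeff of du: -50*u*v^2
  coeff of dv: 2*v*(-25*u^2 - 15*u*v - 3)
F^* omega = (-50*u*v^2) du + (2*v*(-25*u^2 - 15*u*v - 3)) dv.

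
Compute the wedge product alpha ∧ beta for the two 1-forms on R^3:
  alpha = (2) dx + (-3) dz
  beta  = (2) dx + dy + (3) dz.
alpha ∧ beta = (2) dx ∧ dy + (12) dx ∧ dz + (3) dy ∧ dz

Distribute the wedge, using dx_i ∧ dx_j = -dx_j ∧ dx_i and dx_i ∧ dx_i = 0. For each pair (i, j) with i < j, the coefficient of dx_i ∧ dx_j in alpha ∧ beta is (alpha_i * beta_j - alpha_j * beta_i). Collecting: alpha ∧ beta = (2) dx ∧ dy + (12) dx ∧ dz + (3) dy ∧ dz.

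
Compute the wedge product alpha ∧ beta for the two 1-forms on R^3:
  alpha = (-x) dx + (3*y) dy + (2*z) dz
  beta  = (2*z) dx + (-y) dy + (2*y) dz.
alpha ∧ beta = (y*(x - 6*z)) dx ∧ dy + (-2*x*y - 4*z^2) dx ∧ dz + (2*y*(3*y + z)) dy ∧ dz

Distribute the wedge, using dx_i ∧ dx_j = -dx_j ∧ dx_i and dx_i ∧ dx_i = 0. For each pair (i, j) with i < j, the coefficient of dx_i ∧ dx_j in alpha ∧ beta is (alpha_i * beta_j - alpha_j * beta_i). Collecting: alpha ∧ beta = (y*(x - 6*z)) dx ∧ dy + (-2*x*y - 4*z^2) dx ∧ dz + (2*y*(3*y + z)) dy ∧ dz.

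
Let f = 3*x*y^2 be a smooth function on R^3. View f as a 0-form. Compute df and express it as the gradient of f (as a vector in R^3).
df = (3*y^2) dx + (6*x*y) dy + (0) dz; grad f = (3*y^2, 6*x*y, 0)

For a 0-form f, d f = (∂f/∂x) dx + (∂f/∂y) dy + (∂f/∂z) dz. The components of the vector representation are exactly the entries of grad f in Cartesian coordinates:
  ∂f/∂x = 3*y^2
  ∂f/∂y = 6*x*y
  ∂f/∂z = 0.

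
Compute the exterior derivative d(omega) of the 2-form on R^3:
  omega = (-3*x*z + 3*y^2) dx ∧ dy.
d(omega) = (-3*x) dx ∧ dy ∧ dz

For a 2-form omega = sum_{i<j} g_{ij} dx_i ∧ dx_j, the exterior derivative is
  d(omega) = sum_{i<j} d(g_{ij}) ∧ dx_i ∧ dx_j = sum_{i<j, k} (∂g_{ij}/∂x_k) dx_k ∧ dx_i ∧ dx_j.
Expand each term, using dx_k ∧ dx_i ∧ dx_j = sgn(permutation) dx_{(a)} ∧ dx_{(b)} ∧ dx_{(c)} with (a < b < c) sorted:
  d(-3*x*z + 3*y^2) includes (∂/∂z)(-3*x*z + 3*y^2) dz = (-3*x) dz, which multiplied by dx ∧ dy gives (-3*x) dx ∧ dy ∧ dz
Collecting like 3-forms: d(omega) = (-3*x) dx ∧ dy ∧ dz.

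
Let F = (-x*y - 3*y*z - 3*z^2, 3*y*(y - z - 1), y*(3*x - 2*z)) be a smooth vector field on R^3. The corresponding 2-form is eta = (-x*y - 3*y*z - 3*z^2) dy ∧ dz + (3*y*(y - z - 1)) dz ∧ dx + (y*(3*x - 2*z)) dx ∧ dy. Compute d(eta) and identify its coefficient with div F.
d(eta) = (3*y - 3*z - 3) dx ∧ dy ∧ dz; div F = 3*y - 3*z - 3

For a 2-form in R^3 of the form above, applying d gives a 3-form with coefficient ∂P/∂x + ∂Q/∂y + ∂R/∂z:
  ∂P/∂x = -y
  ∂Q/∂y = 6*y - 3*z - 3
  ∂R/∂z = -2*y
Sum = 3*y - 3*z - 3, which is exactly div F.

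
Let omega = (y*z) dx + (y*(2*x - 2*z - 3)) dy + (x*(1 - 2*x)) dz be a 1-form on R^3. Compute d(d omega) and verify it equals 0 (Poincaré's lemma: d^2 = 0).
d(d omega) = 0

Step 1: d omega = sum_{i<j} (∂f_j/∂x_i - ∂f_i/∂x_j) dx_i ∧ dx_j:
  coeff of dx ∧ dy: 2*y - z
  coeff of dx ∧ dz: -4*x - y + 1
  coeff of dy ∧ dz: 2*y
Step 2: Apply d again to each 2-form coefficient. The only possible 3-form in R^3 is dx ∧ dy ∧ dz, with coefficient
  ∂(coeff of dy∧dz)/∂x - ∂(coeff of dx∧dz)/∂y + ∂(coeff of dx∧dy)/∂z
  = ∂/∂x (2*y) - ∂/∂y (-4*x - y + 1) + ∂/∂z (2*y - z).
Each of these terms simplifies to sums of mixed partials that cancel in pairs. The result is 0 (by equality of mixed partials for smooth functions — Schwarz / Clairaut).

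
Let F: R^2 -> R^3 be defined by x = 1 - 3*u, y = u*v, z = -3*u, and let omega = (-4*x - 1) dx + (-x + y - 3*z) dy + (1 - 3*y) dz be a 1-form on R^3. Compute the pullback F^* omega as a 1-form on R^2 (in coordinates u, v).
F^* omega = (u*v^2 + 21*u*v - 36*u - v + 12) du + (u*(u*v + 12*u - 1)) dv

Using F^*(f dg) = (f ∘ F) d(g ∘ F), substitute each coordinate x_i by F_i(u, v) in f_i, and replace dx_i by d F_i = (∂F_i/∂u) du + (∂F_i/∂v) dv.
  For the x component: f_1(F) = 12*u - 5; d F_1 = (-3) du + (0) dv
  For the y component: f_2(F) = u*v + 12*u - 1; d F_2 = (v) du + (u) dv
  For the z component: f_3(F) = -3*u*v + 1; d F_3 = (-3) du + (0) dv
Combining and collecting du, dv coefficients:
  coeff of du: u*v^2 + 21*u*v - 36*u - v + 12
  coeff of dv: u*(u*v + 12*u - 1)
F^* omega = (u*v^2 + 21*u*v - 36*u - v + 12) du + (u*(u*v + 12*u - 1)) dv.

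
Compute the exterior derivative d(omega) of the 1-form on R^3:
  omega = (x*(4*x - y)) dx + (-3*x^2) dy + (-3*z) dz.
d(omega) = (-5*x) dx ∧ dy

For a 1-form omega = sum_i f_i dx_i, the exterior derivative is
  d(omega) = sum_{i < j} (∂f_j/∂x_i - ∂f_i/∂x_j) dx_i ∧ dx_j.
  coefficient of dx ∧ dy: ∂f_2/∂x - ∂f_1/∂y = ∂(-3*x^2)/∂x - ∂(x*(4*x - y))/∂y = -5*x
Assembling: d(omega) = (-5*x) dx ∧ dy.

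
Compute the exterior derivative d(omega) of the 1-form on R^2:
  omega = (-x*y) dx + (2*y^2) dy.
d(omega) = (x) dx ∧ dy

For a 1-form omega = sum_i f_i dx_i, the exterior derivative is
  d(omega) = sum_{i < j} (∂f_j/∂x_i - ∂f_i/∂x_j) dx_i ∧ dx_j.
  coefficient of dx ∧ dy: ∂f_2/∂x - ∂f_1/∂y = ∂(2*y^2)/∂x - ∂(-x*y)/∂y = x
Assembling: d(omega) = (x) dx ∧ dy.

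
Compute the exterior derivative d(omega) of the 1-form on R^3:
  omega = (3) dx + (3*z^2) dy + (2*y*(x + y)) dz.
d(omega) = (2*y) dx ∧ dz + (2*x + 4*y - 6*z) dy ∧ dz

For a 1-form omega = sum_i f_i dx_i, the exterior derivative is
  d(omega) = sum_{i < j} (∂f_j/∂x_i - ∂f_i/∂x_j) dx_i ∧ dx_j.
  coefficient of dx ∧ dz: ∂f_3/∂x - ∂f_1/∂z = ∂(2*y*(x + y))/∂x - ∂(3)/∂z = 2*y
  coefficient of dy ∧ dz: ∂f_3/∂y - ∂f_2/∂z = ∂(2*y*(x + y))/∂y - ∂(3*z^2)/∂z = 2*x + 4*y - 6*z
Assembling: d(omega) = (2*y) dx ∧ dz + (2*x + 4*y - 6*z) dy ∧ dz.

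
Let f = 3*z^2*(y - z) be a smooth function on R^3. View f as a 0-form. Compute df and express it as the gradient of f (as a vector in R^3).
df = (0) dx + (3*z^2) dy + (3*z*(2*y - 3*z)) dz; grad f = (0, 3*z^2, 3*z*(2*y - 3*z))

For a 0-form f, d f = (∂f/∂x) dx + (∂f/∂y) dy + (∂f/∂z) dz. The components of the vector representation are exactly the entries of grad f in Cartesian coordinates:
  ∂f/∂x = 0
  ∂f/∂y = 3*z^2
  ∂f/∂z = 3*z*(2*y - 3*z).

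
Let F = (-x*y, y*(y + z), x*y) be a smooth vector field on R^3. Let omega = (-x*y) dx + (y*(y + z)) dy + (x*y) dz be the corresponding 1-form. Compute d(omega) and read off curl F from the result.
d(omega) = (x - y) dy ∧ dz + (-y) dz ∧ dx + (x) dx ∧ dy; curl F = (x - y, -y, x)

d omega = sum_{i<j} (∂f_j/∂x_i - ∂f_i/∂x_j) dx_i ∧ dx_j. Under the identification (dy ∧ dz, dz ∧ dx, dx ∧ dy) ↔ (e_x, e_y, e_z), the coefficients are exactly the components of curl F. Compute:
  ∂R/∂y - ∂Q/∂z = (x) - (y) = x - y
  ∂P/∂z - ∂R/∂x = (0) - (y) = -y
  ∂Q/∂x - ∂P/∂y = (0) - (-x) = x.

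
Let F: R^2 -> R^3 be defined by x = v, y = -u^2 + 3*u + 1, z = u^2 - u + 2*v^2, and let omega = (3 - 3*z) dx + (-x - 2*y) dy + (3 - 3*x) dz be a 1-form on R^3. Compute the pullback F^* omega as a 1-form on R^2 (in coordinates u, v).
F^* omega = (-4*u^3 + 18*u^2 - 4*u*v - 8*u - 9) du + (-3*u^2 + 3*u - 18*v^2 + 12*v + 3) dv

Using F^*(f dg) = (f ∘ F) d(g ∘ F), substitute each coordinate x_i by F_i(u, v) in f_i, and replace dx_i by d F_i = (∂F_i/∂u) du + (∂F_i/∂v) dv.
  For the x component: f_1(F) = -3*u^2 + 3*u - 6*v^2 + 3; d F_1 = (0) du + (1) dv
  For the y component: f_2(F) = 2*u^2 - 6*u - v - 2; d F_2 = (3 - 2*u) du + (0) dv
  For the z component: f_3(F) = 3 - 3*v; d F_3 = (2*u - 1) du + (4*v) dv
Combining and collecting du, dv coefficients:
  coeff of du: -4*u^3 + 18*u^2 - 4*u*v - 8*u - 9
  coeff of dv: -3*u^2 + 3*u - 18*v^2 + 12*v + 3
F^* omega = (-4*u^3 + 18*u^2 - 4*u*v - 8*u - 9) du + (-3*u^2 + 3*u - 18*v^2 + 12*v + 3) dv.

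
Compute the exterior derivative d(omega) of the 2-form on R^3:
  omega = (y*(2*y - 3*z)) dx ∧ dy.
d(omega) = (-3*y) dx ∧ dy ∧ dz

For a 2-form omega = sum_{i<j} g_{ij} dx_i ∧ dx_j, the exterior derivative is
  d(omega) = sum_{i<j} d(g_{ij}) ∧ dx_i ∧ dx_j = sum_{i<j, k} (∂g_{ij}/∂x_k) dx_k ∧ dx_i ∧ dx_j.
Expand each term, using dx_k ∧ dx_i ∧ dx_j = sgn(permutation) dx_{(a)} ∧ dx_{(b)} ∧ dx_{(c)} with (a < b < c) sorted:
  d(y*(2*y - 3*z)) includes (∂/∂z)(y*(2*y - 3*z)) dz = (-3*y) dz, which multiplied by dx ∧ dy gives (-3*y) dx ∧ dy ∧ dz
Collecting like 3-forms: d(omega) = (-3*y) dx ∧ dy ∧ dz.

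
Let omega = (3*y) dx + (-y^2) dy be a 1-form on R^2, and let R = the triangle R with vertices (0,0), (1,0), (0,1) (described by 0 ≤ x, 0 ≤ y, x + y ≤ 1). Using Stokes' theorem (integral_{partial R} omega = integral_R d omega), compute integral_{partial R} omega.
integral_(partial R) omega = -3/2

Stokes: integral_partial_R omega = integral_R d omega with d omega = (∂Q/∂x - ∂P/∂y) dx ∧ dy.
  ∂Q/∂x = 0
  ∂P/∂y = 3
  integrand = ∂Q/∂x - ∂P/∂y = -3.
Integrating over R: integral_0^1 integral_0^{1-x} (-3) dy dx = -3/2.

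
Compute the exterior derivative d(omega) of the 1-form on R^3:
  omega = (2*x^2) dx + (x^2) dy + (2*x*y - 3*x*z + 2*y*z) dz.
d(omega) = (2*x) dx ∧ dy + (2*y - 3*z) dx ∧ dz + (2*x + 2*z) dy ∧ dz

For a 1-form omega = sum_i f_i dx_i, the exterior derivative is
  d(omega) = sum_{i < j} (∂f_j/∂x_i - ∂f_i/∂x_j) dx_i ∧ dx_j.
  coefficient of dx ∧ dy: ∂f_2/∂x - ∂f_1/∂y = ∂(x^2)/∂x - ∂(2*x^2)/∂y = 2*x
  coefficient of dx ∧ dz: ∂f_3/∂x - ∂f_1/∂z = ∂(2*x*y - 3*x*z + 2*y*z)/∂x - ∂(2*x^2)/∂z = 2*y - 3*z
  coefficient of dy ∧ dz: ∂f_3/∂y - ∂f_2/∂z = ∂(2*x*y - 3*x*z + 2*y*z)/∂y - ∂(x^2)/∂z = 2*x + 2*z
Assembling: d(omega) = (2*x) dx ∧ dy + (2*y - 3*z) dx ∧ dz + (2*x + 2*z) dy ∧ dz.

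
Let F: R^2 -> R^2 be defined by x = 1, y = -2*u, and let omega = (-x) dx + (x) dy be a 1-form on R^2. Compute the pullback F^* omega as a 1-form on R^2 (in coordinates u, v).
F^* omega = (-2) du

Using F^*(f dg) = (f ∘ F) d(g ∘ F), substitute each coordinate x_i by F_i(u, v) in f_i, and replace dx_i by d F_i = (∂F_i/∂u) du + (∂F_i/∂v) dv.
  For the x component: f_1(F) = -1; d F_1 = (0) du + (0) dv
  For the y component: f_2(F) = 1; d F_2 = (-2) du + (0) dv
Combining and collecting du, dv coefficients:
  coeff of du: -2
  coeff of dv: 0
F^* omega = (-2) du.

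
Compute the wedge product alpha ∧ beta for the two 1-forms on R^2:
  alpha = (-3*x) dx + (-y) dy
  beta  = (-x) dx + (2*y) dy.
alpha ∧ beta = (-7*x*y) dx ∧ dy

Distribute the wedge, using dx_i ∧ dx_j = -dx_j ∧ dx_i and dx_i ∧ dx_i = 0. For each pair (i, j) with i < j, the coefficient of dx_i ∧ dx_j in alpha ∧ beta is (alpha_i * beta_j - alpha_j * beta_i). Collecting: alpha ∧ beta = (-7*x*y) dx ∧ dy.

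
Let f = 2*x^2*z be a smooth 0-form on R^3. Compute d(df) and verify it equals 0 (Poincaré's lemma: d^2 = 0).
d(df) = 0

Step 1: df = sum_i (∂f/∂x_i) dx_i = (4*x*z) dx + (0) dy + (2*x^2) dz.
Step 2: Apply d again. Using the 1-form formula, the coefficient of dx ∧ dy in d(df) is ∂^2 f/∂x ∂y - ∂^2 f/∂y ∂x = (0) - (0) = 0 (equality of mixed partials for smooth f).
Similarly for dx ∧ dz and dy ∧ dz — all coefficients vanish. So d(df) = 0.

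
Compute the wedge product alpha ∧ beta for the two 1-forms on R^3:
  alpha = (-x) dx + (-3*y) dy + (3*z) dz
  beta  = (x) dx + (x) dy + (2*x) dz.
alpha ∧ beta = (x*(-x + 3*y)) dx ∧ dy + (-x*(2*x + 3*z)) dx ∧ dz + (-3*x*(2*y + z)) dy ∧ dz

Distribute the wedge, using dx_i ∧ dx_j = -dx_j ∧ dx_i and dx_i ∧ dx_i = 0. For each pair (i, j) with i < j, the coefficient of dx_i ∧ dx_j in alpha ∧ beta is (alpha_i * beta_j - alpha_j * beta_i). Collecting: alpha ∧ beta = (x*(-x + 3*y)) dx ∧ dy + (-x*(2*x + 3*z)) dx ∧ dz + (-3*x*(2*y + z)) dy ∧ dz.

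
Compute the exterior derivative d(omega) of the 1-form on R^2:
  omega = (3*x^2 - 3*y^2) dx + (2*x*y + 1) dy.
d(omega) = (8*y) dx ∧ dy

For a 1-form omega = sum_i f_i dx_i, the exterior derivative is
  d(omega) = sum_{i < j} (∂f_j/∂x_i - ∂f_i/∂x_j) dx_i ∧ dx_j.
  coefficient of dx ∧ dy: ∂f_2/∂x - ∂f_1/∂y = ∂(2*x*y + 1)/∂x - ∂(3*x^2 - 3*y^2)/∂y = 8*y
Assembling: d(omega) = (8*y) dx ∧ dy.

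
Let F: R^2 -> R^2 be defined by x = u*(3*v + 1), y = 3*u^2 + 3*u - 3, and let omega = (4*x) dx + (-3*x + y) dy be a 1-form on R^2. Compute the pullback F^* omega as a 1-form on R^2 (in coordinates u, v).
F^* omega = (18*u^3 - 54*u^2*v + 9*u^2 + 36*u*v^2 - 3*u*v - 14*u - 9) du + (u^2*(36*v + 12)) dv

Using F^*(f dg) = (f ∘ F) d(g ∘ F), substitute each coordinate x_i by F_i(u, v) in f_i, and replace dx_i by d F_i = (∂F_i/∂u) du + (∂F_i/∂v) dv.
  For the x component: f_1(F) = 4*u*(3*v + 1); d F_1 = (3*v + 1) du + (3*u) dv
  For the y component: f_2(F) = 3*u^2 - 9*u*v - 3; d F_2 = (6*u + 3) du + (0) dv
Combining and collecting du, dv coefficients:
  coeff of du: 18*u^3 - 54*u^2*v + 9*u^2 + 36*u*v^2 - 3*u*v - 14*u - 9
  coeff of dv: u^2*(36*v + 12)
F^* omega = (18*u^3 - 54*u^2*v + 9*u^2 + 36*u*v^2 - 3*u*v - 14*u - 9) du + (u^2*(36*v + 12)) dv.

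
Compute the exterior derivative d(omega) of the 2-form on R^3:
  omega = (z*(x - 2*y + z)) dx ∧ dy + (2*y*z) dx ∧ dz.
d(omega) = (x - 2*y) dx ∧ dy ∧ dz

For a 2-form omega = sum_{i<j} g_{ij} dx_i ∧ dx_j, the exterior derivative is
  d(omega) = sum_{i<j} d(g_{ij}) ∧ dx_i ∧ dx_j = sum_{i<j, k} (∂g_{ij}/∂x_k) dx_k ∧ dx_i ∧ dx_j.
Expand each term, using dx_k ∧ dx_i ∧ dx_j = sgn(permutation) dx_{(a)} ∧ dx_{(b)} ∧ dx_{(c)} with (a < b < c) sorted:
  d(z*(x - 2*y + z)) includes (∂/∂z)(z*(x - 2*y + z)) dz = (x - 2*y + 2*z) dz, which multiplied by dx ∧ dy gives (x - 2*y + 2*z) dx ∧ dy ∧ dz
  d(2*y*z) includes (∂/∂y)(2*y*z) dy = (2*z) dy, which multiplied by dx ∧ dz gives (-2*z) dx ∧ dy ∧ dz
Collecting like 3-forms: d(omega) = (x - 2*y) dx ∧ dy ∧ dz.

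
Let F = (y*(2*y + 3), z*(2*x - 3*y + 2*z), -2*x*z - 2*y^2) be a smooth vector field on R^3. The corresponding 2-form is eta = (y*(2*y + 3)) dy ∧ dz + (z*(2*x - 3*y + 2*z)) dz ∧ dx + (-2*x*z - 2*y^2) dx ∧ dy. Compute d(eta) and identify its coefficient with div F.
d(eta) = (-2*x - 3*z) dx ∧ dy ∧ dz; div F = -2*x - 3*z

For a 2-form in R^3 of the form above, applying d gives a 3-form with coefficient ∂P/∂x + ∂Q/∂y + ∂R/∂z:
  ∂P/∂x = 0
  ∂Q/∂y = -3*z
  ∂R/∂z = -2*x
Sum = -2*x - 3*z, which is exactly div F.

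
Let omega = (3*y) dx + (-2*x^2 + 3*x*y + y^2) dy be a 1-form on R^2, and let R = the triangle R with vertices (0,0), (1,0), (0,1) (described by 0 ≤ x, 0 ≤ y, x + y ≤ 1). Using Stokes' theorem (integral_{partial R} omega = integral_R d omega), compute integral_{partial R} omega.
integral_(partial R) omega = -5/3

Stokes: integral_partial_R omega = integral_R d omega with d omega = (∂Q/∂x - ∂P/∂y) dx ∧ dy.
  ∂Q/∂x = -4*x + 3*y
  ∂P/∂y = 3
  integrand = ∂Q/∂x - ∂P/∂y = -4*x + 3*y - 3.
Integrating over R: integral_0^1 integral_0^{1-x} (-4*x + 3*y - 3) dy dx = -5/3.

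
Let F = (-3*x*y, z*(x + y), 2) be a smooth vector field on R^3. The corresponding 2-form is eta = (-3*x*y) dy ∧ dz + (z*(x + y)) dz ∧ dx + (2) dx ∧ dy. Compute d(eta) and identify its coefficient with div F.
d(eta) = (-3*y + z) dx ∧ dy ∧ dz; div F = -3*y + z

For a 2-form in R^3 of the form above, applying d gives a 3-form with coefficient ∂P/∂x + ∂Q/∂y + ∂R/∂z:
  ∂P/∂x = -3*y
  ∂Q/∂y = z
  ∂R/∂z = 0
Sum = -3*y + z, which is exactly div F.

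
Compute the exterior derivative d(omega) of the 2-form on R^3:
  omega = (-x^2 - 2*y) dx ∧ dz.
d(omega) = (2) dx ∧ dy ∧ dz

For a 2-form omega = sum_{i<j} g_{ij} dx_i ∧ dx_j, the exterior derivative is
  d(omega) = sum_{i<j} d(g_{ij}) ∧ dx_i ∧ dx_j = sum_{i<j, k} (∂g_{ij}/∂x_k) dx_k ∧ dx_i ∧ dx_j.
Expand each term, using dx_k ∧ dx_i ∧ dx_j = sgn(permutation) dx_{(a)} ∧ dx_{(b)} ∧ dx_{(c)} with (a < b < c) sorted:
  d(-x^2 - 2*y) includes (∂/∂y)(-x^2 - 2*y) dy = (-2) dy, which multiplied by dx ∧ dz gives (2) dx ∧ dy ∧ dz
Collecting like 3-forms: d(omega) = (2) dx ∧ dy ∧ dz.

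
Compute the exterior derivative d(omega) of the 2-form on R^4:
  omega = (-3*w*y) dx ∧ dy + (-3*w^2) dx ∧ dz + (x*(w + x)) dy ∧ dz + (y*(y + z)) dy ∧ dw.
d(omega) = (-3*y) dx ∧ dy ∧ dw + (-6*w) dx ∧ dz ∧ dw + (w + 2*x) dx ∧ dy ∧ dz + (x - y) dy ∧ dz ∧ dw

For a 2-form omega = sum_{i<j} g_{ij} dx_i ∧ dx_j, the exterior derivative is
  d(omega) = sum_{i<j} d(g_{ij}) ∧ dx_i ∧ dx_j = sum_{i<j, k} (∂g_{ij}/∂x_k) dx_k ∧ dx_i ∧ dx_j.
Expand each term, using dx_k ∧ dx_i ∧ dx_j = sgn(permutation) dx_{(a)} ∧ dx_{(b)} ∧ dx_{(c)} with (a < b < c) sorted:
  d(-3*w*y) includes (∂/∂w)(-3*w*y) dw = (-3*y) dw, which multiplied by dx ∧ dy gives (-3*y) dx ∧ dy ∧ dw
  d(-3*w^2) includes (∂/∂w)(-3*w^2) dw = (-6*w) dw, which multiplied by dx ∧ dz gives (-6*w) dx ∧ dz ∧ dw
  d(x*(w + x)) includes (∂/∂x)(x*(w + x)) dx = (w + 2*x) dx, which multiplied by dy ∧ dz gives (w + 2*x) dx ∧ dy ∧ dz
  d(x*(w + x)) includes (∂/∂w)(x*(w + x)) dw = (x) dw, which multiplied by dy ∧ dz gives (x) dy ∧ dz ∧ dw
  d(y*(y + z)) includes (∂/∂z)(y*(y + z)) dz = (y) dz, which multiplied by dy ∧ dw gives (-y) dy ∧ dz ∧ dw
Collecting like 3-forms: d(omega) = (-3*y) dx ∧ dy ∧ dw + (-6*w) dx ∧ dz ∧ dw + (w + 2*x) dx ∧ dy ∧ dz + (x - y) dy ∧ dz ∧ dw.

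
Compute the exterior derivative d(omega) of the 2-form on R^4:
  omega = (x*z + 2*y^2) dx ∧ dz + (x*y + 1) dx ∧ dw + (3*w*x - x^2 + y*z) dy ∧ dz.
d(omega) = (3*w - 2*x - 4*y) dx ∧ dy ∧ dz + (-x) dx ∧ dy ∧ dw + (3*x) dy ∧ dz ∧ dw

For a 2-form omega = sum_{i<j} g_{ij} dx_i ∧ dx_j, the exterior derivative is
  d(omega) = sum_{i<j} d(g_{ij}) ∧ dx_i ∧ dx_j = sum_{i<j, k} (∂g_{ij}/∂x_k) dx_k ∧ dx_i ∧ dx_j.
Expand each term, using dx_k ∧ dx_i ∧ dx_j = sgn(permutation) dx_{(a)} ∧ dx_{(b)} ∧ dx_{(c)} with (a < b < c) sorted:
  d(x*z + 2*y^2) includes (∂/∂y)(x*z + 2*y^2) dy = (4*y) dy, which multiplied by dx ∧ dz gives (-4*y) dx ∧ dy ∧ dz
  d(x*y + 1) includes (∂/∂y)(x*y + 1) dy = (x) dy, which multiplied by dx ∧ dw gives (-x) dx ∧ dy ∧ dw
  d(3*w*x - x^2 + y*z) includes (∂/∂x)(3*w*x - x^2 + y*z) dx = (3*w - 2*x) dx, which multiplied by dy ∧ dz gives (3*w - 2*x) dx ∧ dy ∧ dz
  d(3*w*x - x^2 + y*z) includes (∂/∂w)(3*w*x - x^2 + y*z) dw = (3*x) dw, which multiplied by dy ∧ dz gives (3*x) dy ∧ dz ∧ dw
Collecting like 3-forms: d(omega) = (3*w - 2*x - 4*y) dx ∧ dy ∧ dz + (-x) dx ∧ dy ∧ dw + (3*x) dy ∧ dz ∧ dw.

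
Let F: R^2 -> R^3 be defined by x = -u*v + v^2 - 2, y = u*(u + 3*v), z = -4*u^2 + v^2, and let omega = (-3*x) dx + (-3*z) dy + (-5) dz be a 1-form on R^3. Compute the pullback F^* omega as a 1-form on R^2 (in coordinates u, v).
F^* omega = (24*u^3 + 36*u^2*v - 9*u*v^2 + 40*u - 6*v^3 - 6*v) du + (36*u^3 - 3*u^2*v - 6*u - 6*v^3 + 2*v) dv

Using F^*(f dg) = (f ∘ F) d(g ∘ F), substitute each coordinate x_i by F_i(u, v) in f_i, and replace dx_i by d F_i = (∂F_i/∂u) du + (∂F_i/∂v) dv.
  For the x component: f_1(F) = 3*u*v - 3*v^2 + 6; d F_1 = (-v) du + (-u + 2*v) dv
  For the y component: f_2(F) = 12*u^2 - 3*v^2; d F_2 = (2*u + 3*v) du + (3*u) dv
  For the z component: f_3(F) = -5; d F_3 = (-8*u) du + (2*v) dv
Combining and collecting du, dv coefficients:
  coeff of du: 24*u^3 + 36*u^2*v - 9*u*v^2 + 40*u - 6*v^3 - 6*v
  coeff of dv: 36*u^3 - 3*u^2*v - 6*u - 6*v^3 + 2*v
F^* omega = (24*u^3 + 36*u^2*v - 9*u*v^2 + 40*u - 6*v^3 - 6*v) du + (36*u^3 - 3*u^2*v - 6*u - 6*v^3 + 2*v) dv.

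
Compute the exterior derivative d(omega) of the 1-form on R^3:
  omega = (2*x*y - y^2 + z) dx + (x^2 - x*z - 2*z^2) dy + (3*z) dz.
d(omega) = (2*y - z) dx ∧ dy + (-1) dx ∧ dz + (x + 4*z) dy ∧ dz

For a 1-form omega = sum_i f_i dx_i, the exterior derivative is
  d(omega) = sum_{i < j} (∂f_j/∂x_i - ∂f_i/∂x_j) dx_i ∧ dx_j.
  coefficient of dx ∧ dy: ∂f_2/∂x - ∂f_1/∂y = ∂(x^2 - x*z - 2*z^2)/∂x - ∂(2*x*y - y^2 + z)/∂y = 2*y - z
  coefficient of dx ∧ dz: ∂f_3/∂x - ∂f_1/∂z = ∂(3*z)/∂x - ∂(2*x*y - y^2 + z)/∂z = -1
  coefficient of dy ∧ dz: ∂f_3/∂y - ∂f_2/∂z = ∂(3*z)/∂y - ∂(x^2 - x*z - 2*z^2)/∂z = x + 4*z
Assembling: d(omega) = (2*y - z) dx ∧ dy + (-1) dx ∧ dz + (x + 4*z) dy ∧ dz.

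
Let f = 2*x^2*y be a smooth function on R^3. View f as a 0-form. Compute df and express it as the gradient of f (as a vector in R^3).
df = (4*x*y) dx + (2*x^2) dy + (0) dz; grad f = (4*x*y, 2*x^2, 0)

For a 0-form f, d f = (∂f/∂x) dx + (∂f/∂y) dy + (∂f/∂z) dz. The components of the vector representation are exactly the entries of grad f in Cartesian coordinates:
  ∂f/∂x = 4*x*y
  ∂f/∂y = 2*x^2
  ∂f/∂z = 0.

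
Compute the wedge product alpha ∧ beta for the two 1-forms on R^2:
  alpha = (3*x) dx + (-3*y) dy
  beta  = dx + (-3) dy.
alpha ∧ beta = (-9*x + 3*y) dx ∧ dy

Distribute the wedge, using dx_i ∧ dx_j = -dx_j ∧ dx_i and dx_i ∧ dx_i = 0. For each pair (i, j) with i < j, the coefficient of dx_i ∧ dx_j in alpha ∧ beta is (alpha_i * beta_j - alpha_j * beta_i). Collecting: alpha ∧ beta = (-9*x + 3*y) dx ∧ dy.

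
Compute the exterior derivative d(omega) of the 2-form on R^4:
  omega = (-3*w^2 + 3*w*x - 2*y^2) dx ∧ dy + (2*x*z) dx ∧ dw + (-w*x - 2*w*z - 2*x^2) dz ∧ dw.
d(omega) = (-6*w + 3*x) dx ∧ dy ∧ dw + (-w - 6*x) dx ∧ dz ∧ dw

For a 2-form omega = sum_{i<j} g_{ij} dx_i ∧ dx_j, the exterior derivative is
  d(omega) = sum_{i<j} d(g_{ij}) ∧ dx_i ∧ dx_j = sum_{i<j, k} (∂g_{ij}/∂x_k) dx_k ∧ dx_i ∧ dx_j.
Expand each term, using dx_k ∧ dx_i ∧ dx_j = sgn(permutation) dx_{(a)} ∧ dx_{(b)} ∧ dx_{(c)} with (a < b < c) sorted:
  d(-3*w^2 + 3*w*x - 2*y^2) includes (∂/∂w)(-3*w^2 + 3*w*x - 2*y^2) dw = (-6*w + 3*x) dw, which multiplied by dx ∧ dy gives (-6*w + 3*x) dx ∧ dy ∧ dw
  d(2*x*z) includes (∂/∂z)(2*x*z) dz = (2*x) dz, which multiplied by dx ∧ dw gives (-2*x) dx ∧ dz ∧ dw
  d(-w*x - 2*w*z - 2*x^2) includes (∂/∂x)(-w*x - 2*w*z - 2*x^2) dx = (-w - 4*x) dx, which multiplied by dz ∧ dw gives (-w - 4*x) dx ∧ dz ∧ dw
Collecting like 3-forms: d(omega) = (-6*w + 3*x) dx ∧ dy ∧ dw + (-w - 6*x) dx ∧ dz ∧ dw.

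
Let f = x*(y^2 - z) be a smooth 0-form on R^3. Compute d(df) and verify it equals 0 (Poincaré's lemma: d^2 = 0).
d(df) = 0

Step 1: df = sum_i (∂f/∂x_i) dx_i = (y^2 - z) dx + (2*x*y) dy + (-x) dz.
Step 2: Apply d again. Using the 1-form formula, the coefficient of dx ∧ dy in d(df) is ∂^2 f/∂x ∂y - ∂^2 f/∂y ∂x = (2*y) - (2*y) = 0 (equality of mixed partials for smooth f).
Similarly for dx ∧ dz and dy ∧ dz — all coefficients vanish. So d(df) = 0.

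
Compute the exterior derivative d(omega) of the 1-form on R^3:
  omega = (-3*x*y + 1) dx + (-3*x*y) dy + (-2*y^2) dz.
d(omega) = (3*x - 3*y) dx ∧ dy + (-4*y) dy ∧ dz

For a 1-form omega = sum_i f_i dx_i, the exterior derivative is
  d(omega) = sum_{i < j} (∂f_j/∂x_i - ∂f_i/∂x_j) dx_i ∧ dx_j.
  coefficient of dx ∧ dy: ∂f_2/∂x - ∂f_1/∂y = ∂(-3*x*y)/∂x - ∂(-3*x*y + 1)/∂y = 3*x - 3*y
  coefficient of dy ∧ dz: ∂f_3/∂y - ∂f_2/∂z = ∂(-2*y^2)/∂y - ∂(-3*x*y)/∂z = -4*y
Assembling: d(omega) = (3*x - 3*y) dx ∧ dy + (-4*y) dy ∧ dz.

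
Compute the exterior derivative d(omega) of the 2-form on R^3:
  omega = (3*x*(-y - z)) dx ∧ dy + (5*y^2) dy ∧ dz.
d(omega) = (-3*x) dx ∧ dy ∧ dz

For a 2-form omega = sum_{i<j} g_{ij} dx_i ∧ dx_j, the exterior derivative is
  d(omega) = sum_{i<j} d(g_{ij}) ∧ dx_i ∧ dx_j = sum_{i<j, k} (∂g_{ij}/∂x_k) dx_k ∧ dx_i ∧ dx_j.
Expand each term, using dx_k ∧ dx_i ∧ dx_j = sgn(permutation) dx_{(a)} ∧ dx_{(b)} ∧ dx_{(c)} with (a < b < c) sorted:
  d(3*x*(-y - z)) includes (∂/∂z)(3*x*(-y - z)) dz = (-3*x) dz, which multiplied by dx ∧ dy gives (-3*x) dx ∧ dy ∧ dz
Collecting like 3-forms: d(omega) = (-3*x) dx ∧ dy ∧ dz.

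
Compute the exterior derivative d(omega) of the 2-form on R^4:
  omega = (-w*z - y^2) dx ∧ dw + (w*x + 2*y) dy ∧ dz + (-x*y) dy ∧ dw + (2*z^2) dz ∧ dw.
d(omega) = (y) dx ∧ dy ∧ dw + (w) dx ∧ dz ∧ dw + (w) dx ∧ dy ∧ dz + (x) dy ∧ dz ∧ dw

For a 2-form omega = sum_{i<j} g_{ij} dx_i ∧ dx_j, the exterior derivative is
  d(omega) = sum_{i<j} d(g_{ij}) ∧ dx_i ∧ dx_j = sum_{i<j, k} (∂g_{ij}/∂x_k) dx_k ∧ dx_i ∧ dx_j.
Expand each term, using dx_k ∧ dx_i ∧ dx_j = sgn(permutation) dx_{(a)} ∧ dx_{(b)} ∧ dx_{(c)} with (a < b < c) sorted:
  d(-w*z - y^2) includes (∂/∂y)(-w*z - y^2) dy = (-2*y) dy, which multiplied by dx ∧ dw gives (2*y) dx ∧ dy ∧ dw
  d(-w*z - y^2) includes (∂/∂z)(-w*z - y^2) dz = (-w) dz, which multiplied by dx ∧ dw gives (w) dx ∧ dz ∧ dw
  d(w*x + 2*y) includes (∂/∂x)(w*x + 2*y) dx = (w) dx, which multiplied by dy ∧ dz gives (w) dx ∧ dy ∧ dz
  d(w*x + 2*y) includes (∂/∂w)(w*x + 2*y) dw = (x) dw, which multiplied by dy ∧ dz gives (x) dy ∧ dz ∧ dw
  d(-x*y) includes (∂/∂x)(-x*y) dx = (-y) dx, which multiplied by dy ∧ dw gives (-y) dx ∧ dy ∧ dw
Collecting like 3-forms: d(omega) = (y) dx ∧ dy ∧ dw + (w) dx ∧ dz ∧ dw + (w) dx ∧ dy ∧ dz + (x) dy ∧ dz ∧ dw.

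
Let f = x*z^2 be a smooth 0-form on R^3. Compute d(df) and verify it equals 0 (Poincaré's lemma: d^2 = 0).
d(df) = 0

Step 1: df = sum_i (∂f/∂x_i) dx_i = (z^2) dx + (0) dy + (2*x*z) dz.
Step 2: Apply d again. Using the 1-form formula, the coefficient of dx ∧ dy in d(df) is ∂^2 f/∂x ∂y - ∂^2 f/∂y ∂x = (0) - (0) = 0 (equality of mixed partials for smooth f).
Similarly for dx ∧ dz and dy ∧ dz — all coefficients vanish. So d(df) = 0.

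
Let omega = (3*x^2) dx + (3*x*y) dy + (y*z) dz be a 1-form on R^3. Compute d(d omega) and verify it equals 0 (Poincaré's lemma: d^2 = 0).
d(d omega) = 0

Step 1: d omega = sum_{i<j} (∂f_j/∂x_i - ∂f_i/∂x_j) dx_i ∧ dx_j:
  coeff of dx ∧ dy: 3*y
  coeff of dx ∧ dz: 0
  coeff of dy ∧ dz: z
Step 2: Apply d again to each 2-form coefficient. The only possible 3-form in R^3 is dx ∧ dy ∧ dz, with coefficient
  ∂(coeff of dy∧dz)/∂x - ∂(coeff of dx∧dz)/∂y + ∂(coeff of dx∧dy)/∂z
  = ∂/∂x (z) - ∂/∂y (0) + ∂/∂z (3*y).
Each of these terms simplifies to sums of mixed partials that cancel in pairs. The result is 0 (by equality of mixed partials for smooth functions — Schwarz / Clairaut).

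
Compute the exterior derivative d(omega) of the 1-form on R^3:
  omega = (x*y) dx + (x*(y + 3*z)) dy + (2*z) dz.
d(omega) = (-x + y + 3*z) dx ∧ dy + (-3*x) dy ∧ dz

For a 1-form omega = sum_i f_i dx_i, the exterior derivative is
  d(omega) = sum_{i < j} (∂f_j/∂x_i - ∂f_i/∂x_j) dx_i ∧ dx_j.
  coefficient of dx ∧ dy: ∂f_2/∂x - ∂f_1/∂y = ∂(x*(y + 3*z))/∂x - ∂(x*y)/∂y = -x + y + 3*z
  coefficient of dy ∧ dz: ∂f_3/∂y - ∂f_2/∂z = ∂(2*z)/∂y - ∂(x*(y + 3*z))/∂z = -3*x
Assembling: d(omega) = (-x + y + 3*z) dx ∧ dy + (-3*x) dy ∧ dz.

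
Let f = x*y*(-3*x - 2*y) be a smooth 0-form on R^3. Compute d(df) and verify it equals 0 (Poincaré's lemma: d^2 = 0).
d(df) = 0

Step 1: df = sum_i (∂f/∂x_i) dx_i = (2*y*(-3*x - y)) dx + (x*(-3*x - 4*y)) dy + (0) dz.
Step 2: Apply d again. Using the 1-form formula, the coefficient of dx ∧ dy in d(df) is ∂^2 f/∂x ∂y - ∂^2 f/∂y ∂x = (-6*x - 4*y) - (-6*x - 4*y) = 0 (equality of mixed partials for smooth f).
Similarly for dx ∧ dz and dy ∧ dz — all coefficients vanish. So d(df) = 0.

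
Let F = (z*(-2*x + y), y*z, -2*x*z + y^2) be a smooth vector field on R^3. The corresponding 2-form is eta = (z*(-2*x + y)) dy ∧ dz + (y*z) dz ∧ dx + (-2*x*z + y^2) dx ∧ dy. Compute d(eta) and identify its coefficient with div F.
d(eta) = (-2*x - z) dx ∧ dy ∧ dz; div F = -2*x - z

For a 2-form in R^3 of the form above, applying d gives a 3-form with coefficient ∂P/∂x + ∂Q/∂y + ∂R/∂z:
  ∂P/∂x = -2*z
  ∂Q/∂y = z
  ∂R/∂z = -2*x
Sum = -2*x - z, which is exactly div F.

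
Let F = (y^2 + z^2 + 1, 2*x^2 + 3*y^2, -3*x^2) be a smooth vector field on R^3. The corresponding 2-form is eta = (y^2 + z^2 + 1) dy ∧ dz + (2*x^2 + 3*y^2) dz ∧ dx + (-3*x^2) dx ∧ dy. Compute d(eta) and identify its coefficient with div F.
d(eta) = (6*y) dx ∧ dy ∧ dz; div F = 6*y

For a 2-form in R^3 of the form above, applying d gives a 3-form with coefficient ∂P/∂x + ∂Q/∂y + ∂R/∂z:
  ∂P/∂x = 0
  ∂Q/∂y = 6*y
  ∂R/∂z = 0
Sum = 6*y, which is exactly div F.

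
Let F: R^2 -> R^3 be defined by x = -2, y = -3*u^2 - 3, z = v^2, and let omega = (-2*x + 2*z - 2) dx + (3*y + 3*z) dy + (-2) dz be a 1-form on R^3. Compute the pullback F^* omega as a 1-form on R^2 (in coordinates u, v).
F^* omega = (18*u*(3*u^2 - v^2 + 3)) du + (-4*v) dv

Using F^*(f dg) = (f ∘ F) d(g ∘ F), substitute each coordinate x_i by F_i(u, v) in f_i, and replace dx_i by d F_i = (∂F_i/∂u) du + (∂F_i/∂v) dv.
  For the x component: f_1(F) = 2*v^2 + 2; d F_1 = (0) du + (0) dv
  For the y component: f_2(F) = -9*u^2 + 3*v^2 - 9; d F_2 = (-6*u) du + (0) dv
  For the z component: f_3(F) = -2; d F_3 = (0) du + (2*v) dv
Combining and collecting du, dv coefficients:
  coeff of du: 18*u*(3*u^2 - v^2 + 3)
  coeff of dv: -4*v
F^* omega = (18*u*(3*u^2 - v^2 + 3)) du + (-4*v) dv.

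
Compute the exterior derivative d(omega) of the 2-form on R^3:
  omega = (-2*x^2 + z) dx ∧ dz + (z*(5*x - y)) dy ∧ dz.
d(omega) = (5*z) dx ∧ dy ∧ dz

For a 2-form omega = sum_{i<j} g_{ij} dx_i ∧ dx_j, the exterior derivative is
  d(omega) = sum_{i<j} d(g_{ij}) ∧ dx_i ∧ dx_j = sum_{i<j, k} (∂g_{ij}/∂x_k) dx_k ∧ dx_i ∧ dx_j.
Expand each term, using dx_k ∧ dx_i ∧ dx_j = sgn(permutation) dx_{(a)} ∧ dx_{(b)} ∧ dx_{(c)} with (a < b < c) sorted:
  d(z*(5*x - y)) includes (∂/∂x)(z*(5*x - y)) dx = (5*z) dx, which multiplied by dy ∧ dz gives (5*z) dx ∧ dy ∧ dz
Collecting like 3-forms: d(omega) = (5*z) dx ∧ dy ∧ dz.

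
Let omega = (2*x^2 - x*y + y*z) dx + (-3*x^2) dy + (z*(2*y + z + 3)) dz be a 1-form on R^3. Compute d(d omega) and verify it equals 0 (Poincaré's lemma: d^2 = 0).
d(d omega) = 0

Step 1: d omega = sum_{i<j} (∂f_j/∂x_i - ∂f_i/∂x_j) dx_i ∧ dx_j:
  coeff of dx ∧ dy: -5*x - z
  coeff of dx ∧ dz: -y
  coeff of dy ∧ dz: 2*z
Step 2: Apply d again to each 2-form coefficient. The only possible 3-form in R^3 is dx ∧ dy ∧ dz, with coefficient
  ∂(coeff of dy∧dz)/∂x - ∂(coeff of dx∧dz)/∂y + ∂(coeff of dx∧dy)/∂z
  = ∂/∂x (2*z) - ∂/∂y (-y) + ∂/∂z (-5*x - z).
Each of these terms simplifies to sums of mixed partials that cancel in pairs. The result is 0 (by equality of mixed partials for smooth functions — Schwarz / Clairaut).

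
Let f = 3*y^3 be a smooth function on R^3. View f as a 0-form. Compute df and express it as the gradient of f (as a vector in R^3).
df = (0) dx + (9*y^2) dy + (0) dz; grad f = (0, 9*y^2, 0)

For a 0-form f, d f = (∂f/∂x) dx + (∂f/∂y) dy + (∂f/∂z) dz. The components of the vector representation are exactly the entries of grad f in Cartesian coordinates:
  ∂f/∂x = 0
  ∂f/∂y = 9*y^2
  ∂f/∂z = 0.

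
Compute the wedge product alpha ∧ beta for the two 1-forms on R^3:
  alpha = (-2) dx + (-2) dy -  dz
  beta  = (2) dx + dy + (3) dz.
alpha ∧ beta = (2) dx ∧ dy + (-4) dx ∧ dz + (-5) dy ∧ dz

Distribute the wedge, using dx_i ∧ dx_j = -dx_j ∧ dx_i and dx_i ∧ dx_i = 0. For each pair (i, j) with i < j, the coefficient of dx_i ∧ dx_j in alpha ∧ beta is (alpha_i * beta_j - alpha_j * beta_i). Collecting: alpha ∧ beta = (2) dx ∧ dy + (-4) dx ∧ dz + (-5) dy ∧ dz.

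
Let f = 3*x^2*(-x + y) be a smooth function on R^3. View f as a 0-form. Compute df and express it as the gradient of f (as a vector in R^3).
df = (3*x*(-3*x + 2*y)) dx + (3*x^2) dy + (0) dz; grad f = (3*x*(-3*x + 2*y), 3*x^2, 0)

For a 0-form f, d f = (∂f/∂x) dx + (∂f/∂y) dy + (∂f/∂z) dz. The components of the vector representation are exactly the entries of grad f in Cartesian coordinates:
  ∂f/∂x = 3*x*(-3*x + 2*y)
  ∂f/∂y = 3*x^2
  ∂f/∂z = 0.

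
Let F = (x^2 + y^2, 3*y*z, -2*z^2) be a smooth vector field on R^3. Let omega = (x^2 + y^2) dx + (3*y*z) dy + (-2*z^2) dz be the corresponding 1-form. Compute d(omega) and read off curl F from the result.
d(omega) = (-3*y) dy ∧ dz + (0) dz ∧ dx + (-2*y) dx ∧ dy; curl F = (-3*y, 0, -2*y)

d omega = sum_{i<j} (∂f_j/∂x_i - ∂f_i/∂x_j) dx_i ∧ dx_j. Under the identification (dy ∧ dz, dz ∧ dx, dx ∧ dy) ↔ (e_x, e_y, e_z), the coefficients are exactly the components of curl F. Compute:
  ∂R/∂y - ∂Q/∂z = (0) - (3*y) = -3*y
  ∂P/∂z - ∂R/∂x = (0) - (0) = 0
  ∂Q/∂x - ∂P/∂y = (0) - (2*y) = -2*y.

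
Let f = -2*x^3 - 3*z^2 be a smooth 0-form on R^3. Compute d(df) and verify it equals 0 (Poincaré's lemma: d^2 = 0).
d(df) = 0

Step 1: df = sum_i (∂f/∂x_i) dx_i = (-6*x^2) dx + (0) dy + (-6*z) dz.
Step 2: Apply d again. Using the 1-form formula, the coefficient of dx ∧ dy in d(df) is ∂^2 f/∂x ∂y - ∂^2 f/∂y ∂x = (0) - (0) = 0 (equality of mixed partials for smooth f).
Similarly for dx ∧ dz and dy ∧ dz — all coefficients vanish. So d(df) = 0.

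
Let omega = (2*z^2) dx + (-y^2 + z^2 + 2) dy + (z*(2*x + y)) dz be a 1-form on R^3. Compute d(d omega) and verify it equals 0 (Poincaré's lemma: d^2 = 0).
d(d omega) = 0

Step 1: d omega = sum_{i<j} (∂f_j/∂x_i - ∂f_i/∂x_j) dx_i ∧ dx_j:
  coeff of dx ∧ dy: 0
  coeff of dx ∧ dz: -2*z
  coeff of dy ∧ dz: -z
Step 2: Apply d again to each 2-form coefficient. The only possible 3-form in R^3 is dx ∧ dy ∧ dz, with coefficient
  ∂(coeff of dy∧dz)/∂x - ∂(coeff of dx∧dz)/∂y + ∂(coeff of dx∧dy)/∂z
  = ∂/∂x (-z) - ∂/∂y (-2*z) + ∂/∂z (0).
Each of these terms simplifies to sums of mixed partials that cancel in pairs. The result is 0 (by equality of mixed partials for smooth functions — Schwarz / Clairaut).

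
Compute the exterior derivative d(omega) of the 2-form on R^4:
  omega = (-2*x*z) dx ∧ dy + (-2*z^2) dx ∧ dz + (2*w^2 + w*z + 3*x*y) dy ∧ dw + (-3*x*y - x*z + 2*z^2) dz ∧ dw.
d(omega) = (-2*x) dx ∧ dy ∧ dz + (3*y) dx ∧ dy ∧ dw + (-w - 3*x) dy ∧ dz ∧ dw + (-3*y - z) dx ∧ dz ∧ dw

For a 2-form omega = sum_{i<j} g_{ij} dx_i ∧ dx_j, the exterior derivative is
  d(omega) = sum_{i<j} d(g_{ij}) ∧ dx_i ∧ dx_j = sum_{i<j, k} (∂g_{ij}/∂x_k) dx_k ∧ dx_i ∧ dx_j.
Expand each term, using dx_k ∧ dx_i ∧ dx_j = sgn(permutation) dx_{(a)} ∧ dx_{(b)} ∧ dx_{(c)} with (a < b < c) sorted:
  d(-2*x*z) includes (∂/∂z)(-2*x*z) dz = (-2*x) dz, which multiplied by dx ∧ dy gives (-2*x) dx ∧ dy ∧ dz
  d(2*w^2 + w*z + 3*x*y) includes (∂/∂x)(2*w^2 + w*z + 3*x*y) dx = (3*y) dx, which multiplied by dy ∧ dw gives (3*y) dx ∧ dy ∧ dw
  d(2*w^2 + w*z + 3*x*y) includes (∂/∂z)(2*w^2 + w*z + 3*x*y) dz = (w) dz, which multiplied by dy ∧ dw gives (-w) dy ∧ dz ∧ dw
  d(-3*x*y - x*z + 2*z^2) includes (∂/∂x)(-3*x*y - x*z + 2*z^2) dx = (-3*y - z) dx, which multiplied by dz ∧ dw gives (-3*y - z) dx ∧ dz ∧ dw
  d(-3*x*y - x*z + 2*z^2) includes (∂/∂y)(-3*x*y - x*z + 2*z^2) dy = (-3*x) dy, which multiplied by dz ∧ dw gives (-3*x) dy ∧ dz ∧ dw
Collecting like 3-forms: d(omega) = (-2*x) dx ∧ dy ∧ dz + (3*y) dx ∧ dy ∧ dw + (-w - 3*x) dy ∧ dz ∧ dw + (-3*y - z) dx ∧ dz ∧ dw.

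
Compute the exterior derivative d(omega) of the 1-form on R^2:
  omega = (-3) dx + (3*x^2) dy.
d(omega) = (6*x) dx ∧ dy

For a 1-form omega = sum_i f_i dx_i, the exterior derivative is
  d(omega) = sum_{i < j} (∂f_j/∂x_i - ∂f_i/∂x_j) dx_i ∧ dx_j.
  coefficient of dx ∧ dy: ∂f_2/∂x - ∂f_1/∂y = ∂(3*x^2)/∂x - ∂(-3)/∂y = 6*x
Assembling: d(omega) = (6*x) dx ∧ dy.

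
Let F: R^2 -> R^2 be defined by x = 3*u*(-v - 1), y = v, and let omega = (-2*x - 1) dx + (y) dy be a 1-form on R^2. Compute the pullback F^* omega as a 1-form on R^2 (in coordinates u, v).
F^* omega = (-18*u*v^2 - 36*u*v - 18*u + 3*v + 3) du + (-18*u^2*v - 18*u^2 + 3*u + v) dv

Using F^*(f dg) = (f ∘ F) d(g ∘ F), substitute each coordinate x_i by F_i(u, v) in f_i, and replace dx_i by d F_i = (∂F_i/∂u) du + (∂F_i/∂v) dv.
  For the x component: f_1(F) = 6*u*v + 6*u - 1; d F_1 = (-3*v - 3) du + (-3*u) dv
  For the y component: f_2(F) = v; d F_2 = (0) du + (1) dv
Combining and collecting du, dv coefficients:
  coeff of du: -18*u*v^2 - 36*u*v - 18*u + 3*v + 3
  coeff of dv: -18*u^2*v - 18*u^2 + 3*u + v
F^* omega = (-18*u*v^2 - 36*u*v - 18*u + 3*v + 3) du + (-18*u^2*v - 18*u^2 + 3*u + v) dv.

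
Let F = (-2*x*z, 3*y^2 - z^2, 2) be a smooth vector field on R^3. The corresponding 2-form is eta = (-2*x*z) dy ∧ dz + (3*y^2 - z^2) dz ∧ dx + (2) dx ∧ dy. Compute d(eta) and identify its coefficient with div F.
d(eta) = (6*y - 2*z) dx ∧ dy ∧ dz; div F = 6*y - 2*z

For a 2-form in R^3 of the form above, applying d gives a 3-form with coefficient ∂P/∂x + ∂Q/∂y + ∂R/∂z:
  ∂P/∂x = -2*z
  ∂Q/∂y = 6*y
  ∂R/∂z = 0
Sum = 6*y - 2*z, which is exactly div F.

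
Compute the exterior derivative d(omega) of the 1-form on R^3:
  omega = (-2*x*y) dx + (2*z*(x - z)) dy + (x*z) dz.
d(omega) = (2*x + 2*z) dx ∧ dy + (z) dx ∧ dz + (-2*x + 4*z) dy ∧ dz

For a 1-form omega = sum_i f_i dx_i, the exterior derivative is
  d(omega) = sum_{i < j} (∂f_j/∂x_i - ∂f_i/∂x_j) dx_i ∧ dx_j.
  coefficient of dx ∧ dy: ∂f_2/∂x - ∂f_1/∂y = ∂(2*z*(x - z))/∂x - ∂(-2*x*y)/∂y = 2*x + 2*z
  coefficient of dx ∧ dz: ∂f_3/∂x - ∂f_1/∂z = ∂(x*z)/∂x - ∂(-2*x*y)/∂z = z
  coefficient of dy ∧ dz: ∂f_3/∂y - ∂f_2/∂z = ∂(x*z)/∂y - ∂(2*z*(x - z))/∂z = -2*x + 4*z
Assembling: d(omega) = (2*x + 2*z) dx ∧ dy + (z) dx ∧ dz + (-2*x + 4*z) dy ∧ dz.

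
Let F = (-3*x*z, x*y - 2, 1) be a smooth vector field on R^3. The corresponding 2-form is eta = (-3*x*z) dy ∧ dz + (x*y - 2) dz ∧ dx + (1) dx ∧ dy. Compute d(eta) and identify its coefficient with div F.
d(eta) = (x - 3*z) dx ∧ dy ∧ dz; div F = x - 3*z

For a 2-form in R^3 of the form above, applying d gives a 3-form with coefficient ∂P/∂x + ∂Q/∂y + ∂R/∂z:
  ∂P/∂x = -3*z
  ∂Q/∂y = x
  ∂R/∂z = 0
Sum = x - 3*z, which is exactly div F.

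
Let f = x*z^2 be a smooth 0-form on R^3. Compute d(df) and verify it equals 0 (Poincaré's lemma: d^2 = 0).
d(df) = 0

Step 1: df = sum_i (∂f/∂x_i) dx_i = (z^2) dx + (0) dy + (2*x*z) dz.
Step 2: Apply d again. Using the 1-form formula, the coefficient of dx ∧ dy in d(df) is ∂^2 f/∂x ∂y - ∂^2 f/∂y ∂x = (0) - (0) = 0 (equality of mixed partials for smooth f).
Similarly for dx ∧ dz and dy ∧ dz — all coefficients vanish. So d(df) = 0.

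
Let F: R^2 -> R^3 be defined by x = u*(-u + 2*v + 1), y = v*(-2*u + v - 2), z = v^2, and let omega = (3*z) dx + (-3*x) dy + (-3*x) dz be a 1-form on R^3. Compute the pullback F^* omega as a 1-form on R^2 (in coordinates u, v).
F^* omega = (3*v*(-2*u^2 + 2*u*v + 2*u + 2*v^2 + v)) du + (6*u*(-u^2 + 4*u*v - 3*v^2 + 1)) dv

Using F^*(f dg) = (f ∘ F) d(g ∘ F), substitute each coordinate x_i by F_i(u, v) in f_i, and replace dx_i by d F_i = (∂F_i/∂u) du + (∂F_i/∂v) dv.
  For the x component: f_1(F) = 3*v^2; d F_1 = (-2*u + 2*v + 1) du + (2*u) dv
  For the y component: f_2(F) = 3*u*(u - 2*v - 1); d F_2 = (-2*v) du + (-2*u + 2*v - 2) dv
  For the z component: f_3(F) = 3*u*(u - 2*v - 1); d F_3 = (0) du + (2*v) dv
Combining and collecting du, dv coefficients:
  coeff of du: 3*v*(-2*u^2 + 2*u*v + 2*u + 2*v^2 + v)
  coeff of dv: 6*u*(-u^2 + 4*u*v - 3*v^2 + 1)
F^* omega = (3*v*(-2*u^2 + 2*u*v + 2*u + 2*v^2 + v)) du + (6*u*(-u^2 + 4*u*v - 3*v^2 + 1)) dv.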